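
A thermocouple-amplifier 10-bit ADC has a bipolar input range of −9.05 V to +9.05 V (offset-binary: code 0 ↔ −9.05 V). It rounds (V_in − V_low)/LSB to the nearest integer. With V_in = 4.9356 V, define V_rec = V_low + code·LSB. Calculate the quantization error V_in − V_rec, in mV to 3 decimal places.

4.057 mV

LSB = 18.1/2^10 = 17.676 mV.
(4.9356 − (−9.05))/0.0176758 = 791.2295; round gives code 791.
V_rec = (−9.05) + 791·0.0176758 = 4.931543 V.
Error = 4.9356 − 4.931543 = 0.00405703 V = 4.057 mV.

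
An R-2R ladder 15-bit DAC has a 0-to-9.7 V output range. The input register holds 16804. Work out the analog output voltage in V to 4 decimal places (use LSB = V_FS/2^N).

LSB = 9.7 V / 2^15 = 296.02 µV.
V_out = 0 + 16804 × 0.000296021 V = 4.97433 V.

4.9743 V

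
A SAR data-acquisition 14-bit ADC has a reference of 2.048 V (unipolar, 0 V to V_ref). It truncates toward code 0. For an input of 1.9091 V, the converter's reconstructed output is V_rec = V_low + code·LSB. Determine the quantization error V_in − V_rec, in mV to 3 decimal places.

0.100 mV

One LSB is 2.048 V / 16384 = 125.00 µV.
Scaled input = 15272.8000 LSBs, so code = 15272.
V_rec = 0 + 15272·0.000125 = 1.909 V.
Error = 1.9091 − 1.909 = 0.0001 V = 0.100 mV.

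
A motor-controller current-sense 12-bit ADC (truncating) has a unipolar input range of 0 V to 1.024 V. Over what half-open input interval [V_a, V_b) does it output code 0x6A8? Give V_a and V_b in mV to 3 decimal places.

[426.000 mV, 426.250 mV)

LSB = 1.024/2^12 = 250.00 µV.
Code 0x6A8 = 1704 decimal.
V_a = V_low + 1704·LSB = 0.426 V; V_b = V_low + 1705·LSB = 0.42625 V.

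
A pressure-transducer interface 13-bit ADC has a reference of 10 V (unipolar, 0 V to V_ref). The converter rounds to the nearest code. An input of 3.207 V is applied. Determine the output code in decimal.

code 2627

Full-scale span = 10 V; LSB = 10/2^13 = 1.221 mV.
(V_in − V_low)/LSB = (3.207 − 0) / 0.0012207 = 2627.174.
Round → code 2627.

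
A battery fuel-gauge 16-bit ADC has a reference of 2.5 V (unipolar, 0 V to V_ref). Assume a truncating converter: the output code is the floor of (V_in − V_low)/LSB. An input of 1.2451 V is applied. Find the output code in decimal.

code 32639

With 65536 levels over 2.5 V, one step is 38.15 µV.
(V_in − V_low)/LSB = (1.2451 − 0) / 3.8147e-05 = 32639.549.
⌊·⌋(32639.549) = 32639.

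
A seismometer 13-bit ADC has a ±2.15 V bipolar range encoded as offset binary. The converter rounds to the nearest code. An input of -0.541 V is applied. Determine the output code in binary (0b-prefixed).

LSB = 4.3 V / 8192 = 0.525 mV.
(V_in − V_low)/LSB = (-0.541 − (−2.15)) / 0.000524902 = 3065.332.
Round → code 3065.
In binary (0b-prefixed): 0b101111111001.

code 0b101111111001 (decimal 3065)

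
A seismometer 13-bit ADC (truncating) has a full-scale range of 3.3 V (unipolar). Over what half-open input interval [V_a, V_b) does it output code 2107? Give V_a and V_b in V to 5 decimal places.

[0.84877 V, 0.84917 V)

LSB = 3.3/2^13 = 402.83 µV.
V_a = V_low + 2107·LSB = 0.848767 V; V_b = V_low + 2108·LSB = 0.84917 V.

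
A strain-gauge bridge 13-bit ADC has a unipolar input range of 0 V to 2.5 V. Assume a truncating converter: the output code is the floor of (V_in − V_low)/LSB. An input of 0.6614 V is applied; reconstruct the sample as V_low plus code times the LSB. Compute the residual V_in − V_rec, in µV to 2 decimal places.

Step size: 2.5 V ÷ 2^13 = 305.18 µV.
(V_in − V_low)/LSB = (0.6614 − 0)/0.000305176 = 2167.2755 → code 2167 (floor).
Reconstructed: 0.66131592 V.
V_in − V_rec = 8.4082e-05 V = 84.08 µV.

84.08 µV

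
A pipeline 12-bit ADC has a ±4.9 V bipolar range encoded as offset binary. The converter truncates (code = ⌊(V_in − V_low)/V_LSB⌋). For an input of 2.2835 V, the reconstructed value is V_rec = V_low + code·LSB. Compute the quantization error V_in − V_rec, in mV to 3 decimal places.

LSB = 9.8/2^12 = 2.393 mV.
Scaled input = 3002.4098 LSBs, so code = 3002.
Reconstructed: 2.2825195 V.
Difference: 0.000980469 V → 0.980 mV.

0.980 mV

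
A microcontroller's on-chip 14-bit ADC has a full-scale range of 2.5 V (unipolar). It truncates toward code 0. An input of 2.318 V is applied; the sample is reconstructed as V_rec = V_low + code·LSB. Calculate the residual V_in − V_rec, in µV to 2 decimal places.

LSB = 2.5/2^14 = 152.59 µV.
(2.318 − 0)/0.000152588 = 15191.2448; ⌊·⌋ gives code 15191.
V_rec = 0 + 15191·0.000152588 = 2.3179626 V.
Difference: 3.73535e-05 V → 37.35 µV.

37.35 µV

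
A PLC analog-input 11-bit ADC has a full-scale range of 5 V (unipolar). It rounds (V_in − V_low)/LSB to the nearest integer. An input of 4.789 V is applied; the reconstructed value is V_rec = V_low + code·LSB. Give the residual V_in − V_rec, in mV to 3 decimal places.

-1.039 mV

LSB = 5/2^11 = 2.441 mV.
Scaled input = 1961.5744 LSBs, so code = 1962.
Code 1962 maps back to 0 + 1962×0.00244141 V = 4.7900391 V.
Error = 4.789 − 4.7900391 = -0.00103906 V = -1.039 mV.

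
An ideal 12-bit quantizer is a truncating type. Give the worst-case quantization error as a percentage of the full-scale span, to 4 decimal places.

0.0244 %

Truncating → worst-case error = 1 LSB = V_FS/2^12, so 100/4096 = 0.0244141 % of full scale.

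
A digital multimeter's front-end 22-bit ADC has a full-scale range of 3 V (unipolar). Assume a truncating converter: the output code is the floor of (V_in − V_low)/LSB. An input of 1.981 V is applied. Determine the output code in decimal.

With 4194304 levels over 3 V, one step is 0.72 µV.
(1.981 − 0) / 7.15256e-07 = 2769638.741 LSBs.
⌊·⌋(2769638.741) = 2769638.

code 2769638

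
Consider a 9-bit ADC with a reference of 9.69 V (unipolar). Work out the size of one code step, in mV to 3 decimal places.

Full-scale span = 9.69 V.
LSB = 9.69 / 2^9 = 9.69 / 512 = 0.0189258 V = 18.926 mV.

18.926 mV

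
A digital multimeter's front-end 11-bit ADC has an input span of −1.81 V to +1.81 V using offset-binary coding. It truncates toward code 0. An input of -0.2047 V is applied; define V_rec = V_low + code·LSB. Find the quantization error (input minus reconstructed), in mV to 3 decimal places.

0.339 mV

LSB = 3.62/2^11 = 1.768 mV.
(-0.2047 − (−1.81))/0.00176758 = 908.1918; ⌊·⌋ gives code 908.
Reconstructed: -0.20503906 V.
Difference: 0.000339063 V → 0.339 mV.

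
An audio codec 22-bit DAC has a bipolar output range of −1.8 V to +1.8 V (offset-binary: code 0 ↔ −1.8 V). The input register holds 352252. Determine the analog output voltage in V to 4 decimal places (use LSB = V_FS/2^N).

-1.4977 V

LSB = 3.6 V / 2^22 = 0.86 µV.
V_out = (−1.8) + 352252 × 8.58307e-07 V = -1.49766 V.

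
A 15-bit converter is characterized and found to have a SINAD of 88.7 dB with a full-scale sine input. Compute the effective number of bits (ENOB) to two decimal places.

14.44 bits

ENOB = (SINAD − 1.76) / 6.02 = (88.7 − 1.76)/6.02 = 14.442.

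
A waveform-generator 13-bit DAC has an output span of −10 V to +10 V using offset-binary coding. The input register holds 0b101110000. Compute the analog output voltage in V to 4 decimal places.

-9.1016 V

LSB = 20 V / 2^13 = 2.441 mV.
Code 0b101110000 = 368 decimal.
V_out = (−10) + 368 × 0.00244141 V = -9.10156 V.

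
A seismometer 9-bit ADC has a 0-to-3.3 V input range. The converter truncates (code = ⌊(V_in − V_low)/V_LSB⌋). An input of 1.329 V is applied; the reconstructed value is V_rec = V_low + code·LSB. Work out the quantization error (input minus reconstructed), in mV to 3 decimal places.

Step size: 3.3 V ÷ 2^9 = 6.445 mV.
(1.329 − 0)/0.00644531 = 206.1964; ⌊·⌋ gives code 206.
Reconstructed: 1.3277344 V.
Error = 1.329 − 1.3277344 = 0.00126563 V = 1.266 mV.

1.266 mV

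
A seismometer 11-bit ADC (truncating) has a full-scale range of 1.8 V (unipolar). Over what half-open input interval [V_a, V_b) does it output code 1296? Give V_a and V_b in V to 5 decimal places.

[1.13906 V, 1.13994 V)

LSB = 1.8/2^11 = 0.879 mV.
V_a = V_low + 1296·LSB = 1.13906 V; V_b = V_low + 1297·LSB = 1.13994 V.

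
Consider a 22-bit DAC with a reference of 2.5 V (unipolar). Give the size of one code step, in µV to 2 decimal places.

0.60 µV

Full-scale span = 2.5 V.
LSB = 2.5 / 2^22 = 2.5 / 4194304 = 5.96046e-07 V = 0.60 µV.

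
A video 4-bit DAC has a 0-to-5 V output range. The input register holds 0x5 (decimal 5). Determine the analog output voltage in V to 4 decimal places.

LSB = 5 V / 2^4 = 312.500 mV.
Code 0x5 = 5 decimal.
V_out = 0 + 5 × 0.3125 V = 1.5625 V.

1.5625 V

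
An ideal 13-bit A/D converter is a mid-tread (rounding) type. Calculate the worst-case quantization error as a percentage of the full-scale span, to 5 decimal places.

0.00610 %

Rounding → worst-case error = ½ LSB = V_FS/2^14, so 100/16384 = 0.00610352 % of full scale.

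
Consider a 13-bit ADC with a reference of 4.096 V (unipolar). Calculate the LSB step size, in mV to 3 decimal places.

Full-scale span = 4.096 V.
LSB = 4.096 / 2^13 = 4.096 / 8192 = 0.0005 V = 0.500 mV.

0.500 mV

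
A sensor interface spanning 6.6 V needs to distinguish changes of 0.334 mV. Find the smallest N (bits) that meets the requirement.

15 bits

Number of steps required ≥ 6.6 V / 0.334 mV = 19760.48.
Need 2^N ≥ 19760.48; 2^14 = 16384, 2^15 = 32768.
Minimum N = 15.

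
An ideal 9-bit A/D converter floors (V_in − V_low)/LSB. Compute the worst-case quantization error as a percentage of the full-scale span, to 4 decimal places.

0.1953 %

Truncating → worst-case error = 1 LSB = V_FS/2^9, so 100/512 = 0.195312 % of full scale.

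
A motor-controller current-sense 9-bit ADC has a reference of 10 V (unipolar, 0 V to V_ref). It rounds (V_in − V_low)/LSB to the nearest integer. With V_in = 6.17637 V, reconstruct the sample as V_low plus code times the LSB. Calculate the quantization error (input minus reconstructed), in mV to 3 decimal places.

4.495 mV

One LSB is 10 V / 512 = 19.531 mV.
(6.17637 − 0)/0.0195312 = 316.2301; round gives code 316.
V_rec = 0 + 316·0.0195312 = 6.171875 V.
V_in − V_rec = 0.004495 V = 4.495 mV.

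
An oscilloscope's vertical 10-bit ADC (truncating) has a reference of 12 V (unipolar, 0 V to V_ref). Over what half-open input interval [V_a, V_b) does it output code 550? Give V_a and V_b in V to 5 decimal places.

[6.44531 V, 6.45703 V)

LSB = 12/2^10 = 11.719 mV.
V_a = V_low + 550·LSB = 6.44531 V; V_b = V_low + 551·LSB = 6.45703 V.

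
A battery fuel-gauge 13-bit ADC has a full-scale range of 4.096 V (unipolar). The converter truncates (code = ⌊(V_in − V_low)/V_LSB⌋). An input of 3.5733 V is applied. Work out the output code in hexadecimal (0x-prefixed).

code 0x1BEA (decimal 7146)

LSB = 4.096 V / 8192 = 0.500 mV.
Input sits at 7146.600 steps above V_low.
⌊·⌋(7146.600) = 7146.
In hexadecimal (0x-prefixed): 0x1BEA.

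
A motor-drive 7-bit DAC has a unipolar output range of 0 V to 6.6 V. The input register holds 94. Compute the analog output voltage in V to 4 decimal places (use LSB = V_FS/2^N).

4.8469 V

LSB = 6.6 V / 2^7 = 51.562 mV.
V_out = 0 + 94 × 0.0515625 V = 4.84687 V.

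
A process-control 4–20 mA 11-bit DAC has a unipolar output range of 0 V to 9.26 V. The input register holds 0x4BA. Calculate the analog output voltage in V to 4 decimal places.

LSB = 9.26 V / 2^11 = 4.521 mV.
Code 0x4BA = 1210 decimal.
V_out = 0 + 1210 × 0.00452148 V = 5.471 V.

5.4710 V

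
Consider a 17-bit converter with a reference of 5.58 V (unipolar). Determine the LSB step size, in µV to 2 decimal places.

42.57 µV

Full-scale span = 5.58 V.
LSB = 5.58 / 2^17 = 5.58 / 131072 = 4.2572e-05 V = 42.57 µV.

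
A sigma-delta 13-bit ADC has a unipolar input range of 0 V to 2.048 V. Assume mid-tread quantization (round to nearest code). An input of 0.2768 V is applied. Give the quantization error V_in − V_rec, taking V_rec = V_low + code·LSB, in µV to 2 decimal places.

50.00 µV

One LSB is 2.048 V / 8192 = 250.00 µV.
(V_in − V_low)/LSB = (0.2768 − 0)/0.00025 = 1107.2000 → code 1107 (round).
Reconstructed: 0.27675 V.
V_in − V_rec = 5e-05 V = 50.00 µV.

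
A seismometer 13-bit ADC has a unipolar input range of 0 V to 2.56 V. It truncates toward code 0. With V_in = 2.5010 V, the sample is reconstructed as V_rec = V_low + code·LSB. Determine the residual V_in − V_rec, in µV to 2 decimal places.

62.50 µV

Step size: 2.56 V ÷ 2^13 = 312.50 µV.
Scaled input = 8003.2000 LSBs, so code = 8003.
V_rec = 0 + 8003·0.0003125 = 2.5009375 V.
V_in − V_rec = 6.25e-05 V = 62.50 µV.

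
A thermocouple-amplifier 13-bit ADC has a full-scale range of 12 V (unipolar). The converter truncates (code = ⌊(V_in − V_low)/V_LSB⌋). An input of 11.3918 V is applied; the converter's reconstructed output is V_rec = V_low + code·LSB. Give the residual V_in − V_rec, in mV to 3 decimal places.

One LSB is 12 V / 8192 = 1.465 mV.
(11.3918 − 0)/0.00146484 = 7776.8021; ⌊·⌋ gives code 7776.
V_rec = 0 + 7776·0.00146484 = 11.390625 V.
V_in − V_rec = 0.001175 V = 1.175 mV.

1.175 mV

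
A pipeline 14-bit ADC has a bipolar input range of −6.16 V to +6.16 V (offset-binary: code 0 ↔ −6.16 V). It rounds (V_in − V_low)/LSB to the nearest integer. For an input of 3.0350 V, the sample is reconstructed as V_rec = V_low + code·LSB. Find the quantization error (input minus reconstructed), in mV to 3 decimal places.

LSB = 12.32/2^14 = 0.752 mV.
Scaled input = 12228.1558 LSBs, so code = 12228.
V_rec = (−6.16) + 12228·0.000751953 = 3.0348828 V.
V_in − V_rec = 0.000117187 V = 0.117 mV.

0.117 mV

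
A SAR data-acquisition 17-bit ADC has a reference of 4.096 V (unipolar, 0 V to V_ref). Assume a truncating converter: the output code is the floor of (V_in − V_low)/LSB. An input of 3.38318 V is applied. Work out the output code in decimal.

LSB = 4.096 V / 131072 = 31.25 µV.
(3.38318 − 0) / 3.125e-05 = 108261.760 LSBs.
So the output code is 108261.

code 108261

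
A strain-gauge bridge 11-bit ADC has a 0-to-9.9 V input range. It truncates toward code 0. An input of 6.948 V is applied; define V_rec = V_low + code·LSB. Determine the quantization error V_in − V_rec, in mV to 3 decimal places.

One LSB is 9.9 V / 2048 = 4.834 mV.
(6.948 − 0)/0.00483398 = 1437.3236; ⌊·⌋ gives code 1437.
Reconstructed: 6.9464355 V.
Error = 6.948 − 6.9464355 = 0.00156445 V = 1.564 mV.

1.564 mV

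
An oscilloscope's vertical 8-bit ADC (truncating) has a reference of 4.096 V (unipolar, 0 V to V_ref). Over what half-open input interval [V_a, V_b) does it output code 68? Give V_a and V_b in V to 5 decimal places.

LSB = 4.096/2^8 = 16.000 mV.
V_a = V_low + 68·LSB = 1.088 V; V_b = V_low + 69·LSB = 1.104 V.

[1.08800 V, 1.10400 V)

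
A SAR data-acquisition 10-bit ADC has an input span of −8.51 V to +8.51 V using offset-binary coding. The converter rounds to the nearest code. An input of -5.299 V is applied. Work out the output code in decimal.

code 193

LSB = 17.02 V / 1024 = 16.621 mV.
Input sits at 193.188 steps above V_low.
So the output code is 193.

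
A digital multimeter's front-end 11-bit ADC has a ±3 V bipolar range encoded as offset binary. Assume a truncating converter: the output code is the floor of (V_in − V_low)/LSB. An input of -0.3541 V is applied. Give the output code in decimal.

LSB = 6 V / 2048 = 2.930 mV.
(V_in − V_low)/LSB = (-0.3541 − (−3)) / 0.00292969 = 903.134.
⌊·⌋(903.134) = 903.

code 903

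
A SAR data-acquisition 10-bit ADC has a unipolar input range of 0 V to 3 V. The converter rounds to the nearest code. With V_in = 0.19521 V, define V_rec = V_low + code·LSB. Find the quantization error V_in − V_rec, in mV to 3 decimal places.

LSB = 3/2^10 = 2.930 mV.
(V_in − V_low)/LSB = (0.19521 − 0)/0.00292969 = 66.6317 → code 67 (round).
V_rec = 0 + 67·0.00292969 = 0.19628906 V.
V_in − V_rec = -0.00107906 V = -1.079 mV.

-1.079 mV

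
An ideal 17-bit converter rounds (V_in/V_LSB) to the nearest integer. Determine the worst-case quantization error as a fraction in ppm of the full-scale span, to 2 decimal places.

Rounding → worst-case error = ½ LSB = V_FS/2^18, so 1e+06/262144 = 3.8147 ppm of full scale.

3.81 ppm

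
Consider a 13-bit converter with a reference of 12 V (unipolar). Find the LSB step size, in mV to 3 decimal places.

1.465 mV

Full-scale span = 12 V.
LSB = 12 / 2^13 = 12 / 8192 = 0.00146484 V = 1.465 mV.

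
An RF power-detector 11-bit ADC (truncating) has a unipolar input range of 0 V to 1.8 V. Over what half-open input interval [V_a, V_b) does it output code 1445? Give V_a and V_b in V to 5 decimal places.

[1.27002 V, 1.27090 V)

LSB = 1.8/2^11 = 0.879 mV.
V_a = V_low + 1445·LSB = 1.27002 V; V_b = V_low + 1446·LSB = 1.2709 V.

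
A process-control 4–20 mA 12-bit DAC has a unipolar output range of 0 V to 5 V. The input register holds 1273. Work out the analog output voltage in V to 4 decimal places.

1.5540 V

LSB = 5 V / 2^12 = 1.221 mV.
V_out = 0 + 1273 × 0.0012207 V = 1.55396 V.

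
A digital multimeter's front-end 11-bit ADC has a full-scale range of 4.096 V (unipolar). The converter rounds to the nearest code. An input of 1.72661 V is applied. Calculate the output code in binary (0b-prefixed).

Full-scale span = 4.096 V; LSB = 4.096/2^11 = 2.000 mV.
Input sits at 863.305 steps above V_low.
So the output code is 863.
In binary (0b-prefixed): 0b1101011111.

code 0b1101011111 (decimal 863)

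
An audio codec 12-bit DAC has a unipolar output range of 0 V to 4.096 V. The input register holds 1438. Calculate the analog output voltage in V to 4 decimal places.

LSB = 4.096 V / 2^12 = 1.000 mV.
V_out = 0 + 1438 × 0.001 V = 1.438 V.

1.4380 V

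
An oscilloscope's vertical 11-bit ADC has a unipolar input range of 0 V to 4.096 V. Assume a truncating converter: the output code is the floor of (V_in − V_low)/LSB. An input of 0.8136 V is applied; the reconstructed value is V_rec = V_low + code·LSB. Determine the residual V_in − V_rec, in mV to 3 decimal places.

LSB = 4.096/2^11 = 2.000 mV.
(V_in − V_low)/LSB = (0.8136 − 0)/0.002 = 406.8000 → code 406 (floor).
Reconstructed: 0.812 V.
V_in − V_rec = 0.0016 V = 1.600 mV.

1.600 mV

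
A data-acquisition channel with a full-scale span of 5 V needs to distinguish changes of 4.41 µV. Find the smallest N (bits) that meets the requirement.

21 bits

Number of steps required ≥ 5 V / 4.41 µV = 1133786.85.
Need 2^N ≥ 1133786.85; 2^20 = 1048576, 2^21 = 2097152.
Minimum N = 21.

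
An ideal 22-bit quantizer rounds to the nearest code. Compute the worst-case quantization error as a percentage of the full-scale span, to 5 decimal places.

Rounding → worst-case error = ½ LSB = V_FS/2^23, so 100/8388608 = 1.19209e-05 % of full scale.

0.00001 %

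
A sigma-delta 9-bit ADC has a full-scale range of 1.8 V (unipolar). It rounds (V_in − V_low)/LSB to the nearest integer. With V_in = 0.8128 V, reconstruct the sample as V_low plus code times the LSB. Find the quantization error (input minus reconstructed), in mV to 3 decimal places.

0.691 mV

LSB = 1.8/2^9 = 3.516 mV.
(0.8128 − 0)/0.00351563 = 231.1964; round gives code 231.
Reconstructed: 0.81210938 V.
Error = 0.8128 − 0.81210938 = 0.000690625 V = 0.691 mV.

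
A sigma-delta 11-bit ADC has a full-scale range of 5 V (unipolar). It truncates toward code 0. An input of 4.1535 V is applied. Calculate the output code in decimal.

code 1701

With 2048 levels over 5 V, one step is 2.441 mV.
(V_in − V_low)/LSB = (4.1535 − 0) / 0.00244141 = 1701.274.
So the output code is 1701.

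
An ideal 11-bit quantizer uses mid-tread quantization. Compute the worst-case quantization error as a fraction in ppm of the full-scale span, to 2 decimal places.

244.14 ppm

Rounding → worst-case error = ½ LSB = V_FS/2^12, so 1e+06/4096 = 244.141 ppm of full scale.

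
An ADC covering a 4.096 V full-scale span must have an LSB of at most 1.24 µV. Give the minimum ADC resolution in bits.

22 bits

Number of steps required ≥ 4.096 V / 1.24 µV = 3303225.81.
Need 2^N ≥ 3303225.81; 2^21 = 2097152, 2^22 = 4194304.
Minimum N = 22.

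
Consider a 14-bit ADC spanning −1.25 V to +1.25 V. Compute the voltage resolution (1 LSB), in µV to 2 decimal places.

152.59 µV

Full-scale span = 2.5 V.
LSB = 2.5 / 2^14 = 2.5 / 16384 = 0.000152588 V = 152.59 µV.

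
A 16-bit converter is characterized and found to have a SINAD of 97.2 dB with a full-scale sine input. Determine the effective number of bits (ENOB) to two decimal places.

ENOB = (SINAD − 1.76) / 6.02 = (97.2 − 1.76)/6.02 = 15.854.

15.85 bits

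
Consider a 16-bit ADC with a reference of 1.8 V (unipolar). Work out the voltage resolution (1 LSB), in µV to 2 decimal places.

Full-scale span = 1.8 V.
LSB = 1.8 / 2^16 = 1.8 / 65536 = 2.74658e-05 V = 27.47 µV.

27.47 µV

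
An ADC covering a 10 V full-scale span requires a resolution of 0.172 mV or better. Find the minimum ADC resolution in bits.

16 bits

Number of steps required ≥ 10 V / 0.172 mV = 58139.53.
Need 2^N ≥ 58139.53; 2^15 = 32768, 2^16 = 65536.
Minimum N = 16.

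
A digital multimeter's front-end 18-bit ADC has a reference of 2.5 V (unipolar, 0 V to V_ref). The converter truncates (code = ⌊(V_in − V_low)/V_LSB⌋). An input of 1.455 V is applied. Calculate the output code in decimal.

code 152567

LSB = 2.5 V / 262144 = 9.54 µV.
(1.455 − 0) / 9.53674e-06 = 152567.808 LSBs.
So the output code is 152567.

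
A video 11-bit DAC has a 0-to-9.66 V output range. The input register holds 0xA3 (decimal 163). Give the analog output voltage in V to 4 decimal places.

0.7688 V

LSB = 9.66 V / 2^11 = 4.717 mV.
Code 0xA3 = 163 decimal.
V_out = 0 + 163 × 0.0047168 V = 0.768838 V.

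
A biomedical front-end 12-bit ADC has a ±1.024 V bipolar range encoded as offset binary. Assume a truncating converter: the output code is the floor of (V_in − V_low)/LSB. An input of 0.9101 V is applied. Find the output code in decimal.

Full-scale span = 2.048 V; LSB = 2.048/2^12 = 0.500 mV.
(0.9101 − (−1.024)) / 0.0005 = 3868.200 LSBs.
So the output code is 3868.

code 3868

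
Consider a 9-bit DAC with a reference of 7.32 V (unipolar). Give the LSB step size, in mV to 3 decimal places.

Full-scale span = 7.32 V.
LSB = 7.32 / 2^9 = 7.32 / 512 = 0.0142969 V = 14.297 mV.

14.297 mV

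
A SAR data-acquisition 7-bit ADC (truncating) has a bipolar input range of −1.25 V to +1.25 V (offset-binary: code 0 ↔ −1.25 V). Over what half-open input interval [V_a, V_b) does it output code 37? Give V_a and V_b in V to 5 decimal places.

LSB = 2.5/2^7 = 19.531 mV.
V_a = V_low + 37·LSB = -0.527344 V; V_b = V_low + 38·LSB = -0.507812 V.

[-0.52734 V, -0.50781 V)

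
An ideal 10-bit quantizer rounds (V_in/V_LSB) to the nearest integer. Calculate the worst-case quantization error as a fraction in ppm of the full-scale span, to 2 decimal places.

488.28 ppm

Rounding → worst-case error = ½ LSB = V_FS/2^11, so 1e+06/2048 = 488.281 ppm of full scale.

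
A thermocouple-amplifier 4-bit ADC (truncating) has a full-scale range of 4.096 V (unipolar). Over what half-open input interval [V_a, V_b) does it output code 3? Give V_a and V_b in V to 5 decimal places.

LSB = 4.096/2^4 = 256.000 mV.
V_a = V_low + 3·LSB = 0.768 V; V_b = V_low + 4·LSB = 1.024 V.

[0.76800 V, 1.02400 V)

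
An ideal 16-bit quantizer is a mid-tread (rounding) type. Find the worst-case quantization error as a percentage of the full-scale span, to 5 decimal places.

Rounding → worst-case error = ½ LSB = V_FS/2^17, so 100/131072 = 0.000762939 % of full scale.

0.00076 %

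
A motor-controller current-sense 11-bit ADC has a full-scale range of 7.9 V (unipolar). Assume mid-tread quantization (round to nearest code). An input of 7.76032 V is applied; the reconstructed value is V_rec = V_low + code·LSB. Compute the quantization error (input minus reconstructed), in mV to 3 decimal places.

One LSB is 7.9 V / 2048 = 3.857 mV.
(V_in − V_low)/LSB = (7.76032 − 0)/0.00385742 = 2011.7893 → code 2012 (round).
Reconstructed: 7.7611328 V.
Difference: -0.000812812 V → -0.813 mV.

-0.813 mV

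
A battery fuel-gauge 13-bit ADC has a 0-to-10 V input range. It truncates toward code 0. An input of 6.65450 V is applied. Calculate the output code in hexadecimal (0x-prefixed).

LSB = 10 V / 8192 = 1.221 mV.
(V_in − V_low)/LSB = (6.65450 − 0) / 0.0012207 = 5451.366.
Floor → code 5451.
In hexadecimal (0x-prefixed): 0x154B.

code 0x154B (decimal 5451)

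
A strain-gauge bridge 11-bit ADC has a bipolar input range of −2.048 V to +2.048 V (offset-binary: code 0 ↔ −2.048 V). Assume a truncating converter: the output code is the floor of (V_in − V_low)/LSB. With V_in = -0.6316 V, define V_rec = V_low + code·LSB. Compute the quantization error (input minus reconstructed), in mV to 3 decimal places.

0.400 mV

One LSB is 4.096 V / 2048 = 2.000 mV.
Scaled input = 708.2000 LSBs, so code = 708.
Code 708 maps back to (−2.048) + 708×0.002 V = -0.632 V.
V_in − V_rec = 0.0004 V = 0.400 mV.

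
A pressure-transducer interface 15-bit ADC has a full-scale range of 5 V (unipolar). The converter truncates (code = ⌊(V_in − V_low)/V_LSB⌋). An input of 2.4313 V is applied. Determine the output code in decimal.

With 32768 levels over 5 V, one step is 152.59 µV.
(V_in − V_low)/LSB = (2.4313 − 0) / 0.000152588 = 15933.768.
⌊·⌋(15933.768) = 15933.

code 15933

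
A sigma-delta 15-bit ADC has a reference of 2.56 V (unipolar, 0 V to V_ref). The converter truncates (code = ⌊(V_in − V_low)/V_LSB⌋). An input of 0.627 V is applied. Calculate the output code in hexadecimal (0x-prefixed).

code 0x1F59 (decimal 8025)

LSB = 2.56 V / 32768 = 78.12 µV.
Input sits at 8025.600 steps above V_low.
Floor → code 8025.
In hexadecimal (0x-prefixed): 0x1F59.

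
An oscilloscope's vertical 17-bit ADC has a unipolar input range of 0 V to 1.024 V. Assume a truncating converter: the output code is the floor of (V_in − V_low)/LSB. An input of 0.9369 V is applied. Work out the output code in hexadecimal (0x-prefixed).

code 0x1D473 (decimal 119923)

Full-scale span = 1.024 V; LSB = 1.024/2^17 = 7.81 µV.
(0.9369 − 0) / 7.8125e-06 = 119923.200 LSBs.
So the output code is 119923.
In hexadecimal (0x-prefixed): 0x1D473.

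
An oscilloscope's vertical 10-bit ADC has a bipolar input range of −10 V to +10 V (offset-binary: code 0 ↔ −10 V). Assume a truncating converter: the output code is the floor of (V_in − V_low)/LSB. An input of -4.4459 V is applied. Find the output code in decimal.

LSB = 20 V / 1024 = 19.531 mV.
Input sits at 284.370 steps above V_low.
⌊·⌋(284.370) = 284.

code 284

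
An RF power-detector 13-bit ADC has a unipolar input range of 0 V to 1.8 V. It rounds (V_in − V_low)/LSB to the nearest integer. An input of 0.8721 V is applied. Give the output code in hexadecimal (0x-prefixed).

Full-scale span = 1.8 V; LSB = 1.8/2^13 = 219.73 µV.
(V_in − V_low)/LSB = (0.8721 − 0) / 0.000219727 = 3969.024.
round(3969.024) = 3969.
In hexadecimal (0x-prefixed): 0xF81.

code 0xF81 (decimal 3969)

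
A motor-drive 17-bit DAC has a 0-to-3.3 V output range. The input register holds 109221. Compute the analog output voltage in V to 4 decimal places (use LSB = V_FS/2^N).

LSB = 3.3 V / 2^17 = 25.18 µV.
V_out = 0 + 109221 × 2.5177e-05 V = 2.74986 V.

2.7499 V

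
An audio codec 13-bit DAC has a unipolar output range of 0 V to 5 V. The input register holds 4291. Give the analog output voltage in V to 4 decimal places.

LSB = 5 V / 2^13 = 0.610 mV.
V_out = 0 + 4291 × 0.000610352 V = 2.61902 V.

2.6190 V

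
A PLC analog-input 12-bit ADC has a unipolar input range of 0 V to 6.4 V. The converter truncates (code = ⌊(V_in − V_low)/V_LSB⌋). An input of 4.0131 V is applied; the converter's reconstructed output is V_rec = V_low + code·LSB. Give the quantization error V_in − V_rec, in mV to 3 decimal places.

Step size: 6.4 V ÷ 2^12 = 1.562 mV.
Scaled input = 2568.3840 LSBs, so code = 2568.
Reconstructed: 4.0125 V.
V_in − V_rec = 0.0006 V = 0.600 mV.

0.600 mV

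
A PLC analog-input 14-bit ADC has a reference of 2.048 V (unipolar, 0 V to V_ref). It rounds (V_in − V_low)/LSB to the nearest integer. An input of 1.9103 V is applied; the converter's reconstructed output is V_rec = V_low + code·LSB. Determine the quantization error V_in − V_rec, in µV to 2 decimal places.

One LSB is 2.048 V / 16384 = 125.00 µV.
Scaled input = 15282.4000 LSBs, so code = 15282.
V_rec = 0 + 15282·0.000125 = 1.91025 V.
Difference: 5e-05 V → 50.00 µV.

50.00 µV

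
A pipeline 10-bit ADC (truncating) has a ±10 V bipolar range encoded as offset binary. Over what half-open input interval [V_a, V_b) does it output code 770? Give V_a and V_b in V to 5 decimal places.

LSB = 20/2^10 = 19.531 mV.
V_a = V_low + 770·LSB = 5.03906 V; V_b = V_low + 771·LSB = 5.05859 V.

[5.03906 V, 5.05859 V)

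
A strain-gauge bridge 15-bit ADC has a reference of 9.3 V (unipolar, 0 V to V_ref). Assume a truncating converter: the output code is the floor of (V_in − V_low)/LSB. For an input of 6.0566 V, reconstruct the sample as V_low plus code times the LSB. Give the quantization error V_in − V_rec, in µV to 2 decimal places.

Step size: 9.3 V ÷ 2^15 = 283.81 µV.
Scaled input = 21340.0719 LSBs, so code = 21340.
Reconstructed: 6.0565796 V.
Error = 6.0566 − 6.0565796 = 2.04102e-05 V = 20.41 µV.

20.41 µV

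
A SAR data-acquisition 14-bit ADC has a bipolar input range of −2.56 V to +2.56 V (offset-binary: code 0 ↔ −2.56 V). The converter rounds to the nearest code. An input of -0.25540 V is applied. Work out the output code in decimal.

Full-scale span = 5.12 V; LSB = 5.12/2^14 = 312.50 µV.
(-0.25540 − (−2.56)) / 0.0003125 = 7374.720 LSBs.
round(7374.720) = 7375.

code 7375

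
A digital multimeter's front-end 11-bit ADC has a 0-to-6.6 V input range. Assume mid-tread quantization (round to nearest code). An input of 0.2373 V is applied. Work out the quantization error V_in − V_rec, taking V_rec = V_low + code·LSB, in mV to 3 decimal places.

-1.177 mV

LSB = 6.6/2^11 = 3.223 mV.
Scaled input = 73.6349 LSBs, so code = 74.
V_rec = 0 + 74·0.00322266 = 0.23847656 V.
Error = 0.2373 − 0.23847656 = -0.00117656 V = -1.177 mV.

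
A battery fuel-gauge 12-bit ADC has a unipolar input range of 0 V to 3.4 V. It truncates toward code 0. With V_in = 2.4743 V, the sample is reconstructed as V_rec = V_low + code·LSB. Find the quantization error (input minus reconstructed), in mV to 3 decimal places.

Step size: 3.4 V ÷ 2^12 = 0.830 mV.
(V_in − V_low)/LSB = (2.4743 − 0)/0.000830078 = 2980.8038 → code 2980 (floor).
V_rec = 0 + 2980·0.000830078 = 2.4736328 V.
V_in − V_rec = 0.000667188 V = 0.667 mV.

0.667 mV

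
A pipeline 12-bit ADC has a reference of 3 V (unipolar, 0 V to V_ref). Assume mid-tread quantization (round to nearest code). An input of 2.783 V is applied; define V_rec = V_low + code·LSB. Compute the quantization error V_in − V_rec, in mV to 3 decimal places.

-0.203 mV

One LSB is 3 V / 4096 = 0.732 mV.
Scaled input = 3799.7227 LSBs, so code = 3800.
V_rec = 0 + 3800·0.000732422 = 2.7832031 V.
V_in − V_rec = -0.000203125 V = -0.203 mV.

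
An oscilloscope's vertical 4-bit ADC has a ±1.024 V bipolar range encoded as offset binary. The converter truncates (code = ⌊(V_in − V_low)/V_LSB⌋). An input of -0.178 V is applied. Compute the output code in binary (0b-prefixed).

code 0b110 (decimal 6)

LSB = 2.048 V / 16 = 128.000 mV.
(V_in − V_low)/LSB = (-0.178 − (−1.024)) / 0.128 = 6.609.
Floor → code 6.
In binary (0b-prefixed): 0b110.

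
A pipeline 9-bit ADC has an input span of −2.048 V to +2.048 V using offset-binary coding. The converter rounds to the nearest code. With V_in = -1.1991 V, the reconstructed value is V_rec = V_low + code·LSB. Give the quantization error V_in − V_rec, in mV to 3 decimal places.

One LSB is 4.096 V / 512 = 8.000 mV.
(-1.1991 − (−2.048))/0.008 = 106.1125; round gives code 106.
V_rec = (−2.048) + 106·0.008 = -1.2 V.
V_in − V_rec = 0.0009 V = 0.900 mV.

0.900 mV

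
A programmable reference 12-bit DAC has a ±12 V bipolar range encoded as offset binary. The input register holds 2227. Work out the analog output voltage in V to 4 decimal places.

LSB = 24 V / 2^12 = 5.859 mV.
V_out = (−12) + 2227 × 0.00585938 V = 1.04883 V.

1.0488 V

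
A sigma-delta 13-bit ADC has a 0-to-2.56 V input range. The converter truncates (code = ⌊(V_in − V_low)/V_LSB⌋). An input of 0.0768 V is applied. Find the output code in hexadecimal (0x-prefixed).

code 0xF5 (decimal 245)

Full-scale span = 2.56 V; LSB = 2.56/2^13 = 312.50 µV.
Input sits at 245.760 steps above V_low.
Floor → code 245.
In hexadecimal (0x-prefixed): 0xF5.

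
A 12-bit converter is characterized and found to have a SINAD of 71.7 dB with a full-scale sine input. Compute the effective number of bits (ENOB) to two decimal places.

11.62 bits

ENOB = (SINAD − 1.76) / 6.02 = (71.7 − 1.76)/6.02 = 11.618.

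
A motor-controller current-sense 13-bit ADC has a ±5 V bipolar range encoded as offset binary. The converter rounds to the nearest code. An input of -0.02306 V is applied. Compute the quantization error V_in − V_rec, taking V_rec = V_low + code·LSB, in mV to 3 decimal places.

0.133 mV

LSB = 10/2^13 = 1.221 mV.
(-0.02306 − (−5))/0.0012207 = 4077.1092; round gives code 4077.
V_rec = (−5) + 4077·0.0012207 = -0.023193359 V.
V_in − V_rec = 0.000133359 V = 0.133 mV.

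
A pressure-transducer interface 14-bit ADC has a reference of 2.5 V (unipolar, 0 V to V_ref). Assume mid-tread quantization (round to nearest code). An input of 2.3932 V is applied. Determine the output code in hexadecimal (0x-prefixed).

Full-scale span = 2.5 V; LSB = 2.5/2^14 = 152.59 µV.
(2.3932 − 0) / 0.000152588 = 15684.076 LSBs.
round(15684.076) = 15684.
In hexadecimal (0x-prefixed): 0x3D44.

code 0x3D44 (decimal 15684)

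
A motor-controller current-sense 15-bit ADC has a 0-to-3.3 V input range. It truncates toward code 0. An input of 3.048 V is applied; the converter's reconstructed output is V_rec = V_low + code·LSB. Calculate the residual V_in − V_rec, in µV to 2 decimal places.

Step size: 3.3 V ÷ 2^15 = 100.71 µV.
Scaled input = 30265.7164 LSBs, so code = 30265.
Reconstructed: 3.0479279 V.
Error = 3.048 − 3.0479279 = 7.21436e-05 V = 72.14 µV.

72.14 µV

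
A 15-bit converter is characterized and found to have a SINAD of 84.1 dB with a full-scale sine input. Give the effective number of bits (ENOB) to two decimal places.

ENOB = (SINAD − 1.76) / 6.02 = (84.1 − 1.76)/6.02 = 13.678.

13.68 bits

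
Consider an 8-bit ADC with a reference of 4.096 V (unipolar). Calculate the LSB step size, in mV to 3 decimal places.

Full-scale span = 4.096 V.
LSB = 4.096 / 2^8 = 4.096 / 256 = 0.016 V = 16.000 mV.

16.000 mV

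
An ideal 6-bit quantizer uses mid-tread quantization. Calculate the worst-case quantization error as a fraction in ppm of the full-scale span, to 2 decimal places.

7812.50 ppm

Rounding → worst-case error = ½ LSB = V_FS/2^7, so 1e+06/128 = 7812.5 ppm of full scale.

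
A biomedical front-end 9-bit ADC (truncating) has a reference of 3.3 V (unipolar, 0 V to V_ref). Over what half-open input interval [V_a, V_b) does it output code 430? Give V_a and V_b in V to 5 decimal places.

LSB = 3.3/2^9 = 6.445 mV.
V_a = V_low + 430·LSB = 2.77148 V; V_b = V_low + 431·LSB = 2.77793 V.

[2.77148 V, 2.77793 V)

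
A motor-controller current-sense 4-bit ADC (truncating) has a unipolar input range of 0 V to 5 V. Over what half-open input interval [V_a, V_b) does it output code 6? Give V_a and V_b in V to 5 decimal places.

LSB = 5/2^4 = 312.500 mV.
V_a = V_low + 6·LSB = 1.875 V; V_b = V_low + 7·LSB = 2.1875 V.

[1.87500 V, 2.18750 V)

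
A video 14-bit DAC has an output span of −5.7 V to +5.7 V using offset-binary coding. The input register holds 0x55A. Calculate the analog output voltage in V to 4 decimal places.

LSB = 11.4 V / 2^14 = 0.696 mV.
Code 0x55A = 1370 decimal.
V_out = (−5.7) + 1370 × 0.000695801 V = -4.74675 V.

-4.7468 V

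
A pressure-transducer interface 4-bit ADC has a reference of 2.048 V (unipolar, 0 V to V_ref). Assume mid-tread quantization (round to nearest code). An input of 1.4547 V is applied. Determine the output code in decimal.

Full-scale span = 2.048 V; LSB = 2.048/2^4 = 128.000 mV.
Input sits at 11.365 steps above V_low.
Round → code 11.

code 11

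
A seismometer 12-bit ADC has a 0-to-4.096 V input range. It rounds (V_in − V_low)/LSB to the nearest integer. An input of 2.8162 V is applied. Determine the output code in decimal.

With 4096 levels over 4.096 V, one step is 1.000 mV.
Input sits at 2816.200 steps above V_low.
Round → code 2816.

code 2816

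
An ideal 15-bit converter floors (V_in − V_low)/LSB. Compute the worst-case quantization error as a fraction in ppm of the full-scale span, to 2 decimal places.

30.52 ppm

Truncating → worst-case error = 1 LSB = V_FS/2^15, so 1e+06/32768 = 30.5176 ppm of full scale.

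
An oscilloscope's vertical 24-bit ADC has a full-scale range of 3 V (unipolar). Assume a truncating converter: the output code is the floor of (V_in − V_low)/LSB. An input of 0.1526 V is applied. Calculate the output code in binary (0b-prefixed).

Full-scale span = 3 V; LSB = 3/2^24 = 0.18 µV.
(V_in − V_low)/LSB = (0.1526 − 0) / 1.78814e-07 = 853401.054.
⌊·⌋(853401.054) = 853401.
In binary (0b-prefixed): 0b11010000010110011001.

code 0b11010000010110011001 (decimal 853401)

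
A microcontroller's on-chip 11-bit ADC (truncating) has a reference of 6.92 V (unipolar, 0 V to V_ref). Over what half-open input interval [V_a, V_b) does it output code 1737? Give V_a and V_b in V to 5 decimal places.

[5.86916 V, 5.87254 V)

LSB = 6.92/2^11 = 3.379 mV.
V_a = V_low + 1737·LSB = 5.86916 V; V_b = V_low + 1738·LSB = 5.87254 V.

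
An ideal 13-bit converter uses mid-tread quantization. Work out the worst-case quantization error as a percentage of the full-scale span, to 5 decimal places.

Rounding → worst-case error = ½ LSB = V_FS/2^14, so 100/16384 = 0.00610352 % of full scale.

0.00610 %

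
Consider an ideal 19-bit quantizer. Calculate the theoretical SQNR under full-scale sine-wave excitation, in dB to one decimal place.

116.1 dB

SNR ≈ 6.02·N + 1.76 dB = 6.02·19 + 1.76 = 116.14 dB.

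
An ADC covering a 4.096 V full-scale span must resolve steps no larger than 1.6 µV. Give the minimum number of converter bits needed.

22 bits

Number of steps required ≥ 4.096 V / 1.6 µV = 2560000.00.
Need 2^N ≥ 2560000.00; 2^21 = 2097152, 2^22 = 4194304.
Minimum N = 22.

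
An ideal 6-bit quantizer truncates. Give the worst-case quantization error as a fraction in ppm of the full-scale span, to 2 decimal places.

Truncating → worst-case error = 1 LSB = V_FS/2^6, so 1e+06/64 = 15625 ppm of full scale.

15625.00 ppm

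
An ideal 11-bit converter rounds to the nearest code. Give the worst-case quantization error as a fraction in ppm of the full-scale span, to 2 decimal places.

Rounding → worst-case error = ½ LSB = V_FS/2^12, so 1e+06/4096 = 244.141 ppm of full scale.

244.14 ppm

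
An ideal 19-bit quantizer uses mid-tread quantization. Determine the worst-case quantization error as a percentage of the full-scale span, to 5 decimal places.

0.00010 %

Rounding → worst-case error = ½ LSB = V_FS/2^20, so 100/1048576 = 9.53674e-05 % of full scale.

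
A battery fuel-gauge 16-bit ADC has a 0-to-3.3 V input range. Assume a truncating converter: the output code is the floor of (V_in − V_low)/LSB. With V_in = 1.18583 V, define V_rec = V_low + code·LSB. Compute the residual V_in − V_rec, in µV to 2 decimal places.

43.56 µV

LSB = 3.3/2^16 = 50.35 µV.
(V_in − V_low)/LSB = (1.18583 − 0)/5.0354e-05 = 23549.8651 → code 23549 (floor).
Code 23549 maps back to 0 + 23549×5.0354e-05 V = 1.1857864 V.
Difference: 4.3562e-05 V → 43.56 µV.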